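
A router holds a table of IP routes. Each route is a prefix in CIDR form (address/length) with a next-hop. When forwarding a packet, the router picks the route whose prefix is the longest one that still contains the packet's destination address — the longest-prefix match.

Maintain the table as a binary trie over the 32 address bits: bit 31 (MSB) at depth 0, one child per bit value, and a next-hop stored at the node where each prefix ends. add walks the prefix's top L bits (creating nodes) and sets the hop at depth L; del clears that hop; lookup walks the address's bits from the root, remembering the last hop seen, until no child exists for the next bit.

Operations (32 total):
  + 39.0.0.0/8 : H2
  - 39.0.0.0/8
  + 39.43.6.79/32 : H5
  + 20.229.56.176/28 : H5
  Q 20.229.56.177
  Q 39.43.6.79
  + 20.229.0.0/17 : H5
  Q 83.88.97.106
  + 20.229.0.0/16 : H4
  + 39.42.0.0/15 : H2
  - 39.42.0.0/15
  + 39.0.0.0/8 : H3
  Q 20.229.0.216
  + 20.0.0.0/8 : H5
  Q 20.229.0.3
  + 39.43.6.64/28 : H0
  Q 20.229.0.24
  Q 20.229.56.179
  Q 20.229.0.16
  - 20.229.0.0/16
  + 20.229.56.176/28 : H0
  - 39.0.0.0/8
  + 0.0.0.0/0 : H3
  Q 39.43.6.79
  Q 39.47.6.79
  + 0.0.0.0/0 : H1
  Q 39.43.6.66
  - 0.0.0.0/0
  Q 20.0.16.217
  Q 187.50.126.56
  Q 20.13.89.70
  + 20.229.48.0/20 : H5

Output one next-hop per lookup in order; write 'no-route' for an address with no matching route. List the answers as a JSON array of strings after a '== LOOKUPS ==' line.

Apply in order:
  + 39.0.0.0/8 (H2) depth=8
  - 39.0.0.0/8 clear@8
  + 39.43.6.79/32 (H5) depth=32
  + 20.229.56.176/28 (H5) depth=28
  lookup 20.229.56.177: bits 0001010011100101001110001011 walk d0:-→d1:-→d2:-→d3:-→d4:-→d5:-→d6:-→d7:-→d8:-→d9:-→d10:-→d11:-→d12:-→d13:-→d14:-→d15:-→d16:-→d17:-→d18:-→d19:-→d20:-→d21:-→d22:-→d23:-→d24:-→d25:-→d26:-→d27:-→d28:H5 -> H5
  lookup 39.43.6.79: bits 00100111001010110000011001001111 walk d0:-→d1:-→d2:-→d3:-→d4:-→d5:-→d6:-→d7:-→d8:-→d9:-→d10:-→d11:-→d12:-→d13:-→d14:-→d15:-→d16:-→d17:-→d18:-→d19:-→d20:-→d21:-→d22:-→d23:-→d24:-→d25:-→d26:-→d27:-→d28:-→d29:-→d30:-→d31:-→d32:H5 -> H5
  + 20.229.0.0/17 (H5) depth=17
  lookup 83.88.97.106: bits 0 walk d0:-→d1:- -> no-route
  + 20.229.0.0/16 (H4) depth=16
  + 39.42.0.0/15 (H2) depth=15
  - 39.42.0.0/15 clear@15
  + 39.0.0.0/8 (H3) depth=8
  lookup 20.229.0.216: bits 000101001110010100 walk d0:-→d1:-→d2:-→d3:-→d4:-→d5:-→d6:-→d7:-→d8:-→d9:-→d10:-→d11:-→d12:-→d13:-→d14:-→d15:-→d16:H4→d17:H5→d18:- -> H5
  + 20.0.0.0/8 (H5) depth=8
  lookup 20.229.0.3: bits 000101001110010100 walk d0:-→d1:-→d2:-→d3:-→d4:-→d5:-→d6:-→d7:-→d8:H5→d9:-→d10:-→d11:-→d12:-→d13:-→d14:-→d15:-→d16:H4→d17:H5→d18:- -> H5
  + 39.43.6.64/28 (H0) depth=28
  lookup 20.229.0.24: bits 000101001110010100 walk d0:-→d1:-→d2:-→d3:-→d4:-→d5:-→d6:-→d7:-→d8:H5→d9:-→d10:-→d11:-→d12:-→d13:-→d14:-→d15:-→d16:H4→d17:H5→d18:- -> H5
  lookup 20.229.56.179: bits 0001010011100101001110001011 walk d0:-→d1:-→d2:-→d3:-→d4:-→d5:-→d6:-→d7:-→d8:H5→d9:-→d10:-→d11:-→d12:-→d13:-→d14:-→d15:-→d16:H4→d17:H5→d18:-→d19:-→d20:-→d21:-→d22:-→d23:-→d24:-→d25:-→d26:-→d27:-→d28:H5 -> H5
  lookup 20.229.0.16: bits 000101001110010100 walk d0:-→d1:-→d2:-→d3:-→d4:-→d5:-→d6:-→d7:-→d8:H5→d9:-→d10:-→d11:-→d12:-→d13:-→d14:-→d15:-→d16:H4→d17:H5→d18:- -> H5
  - 20.229.0.0/16 clear@16
  + 20.229.56.176/28 (H0) depth=28
  - 39.0.0.0/8 clear@8
  + 0.0.0.0/0 (H3) depth=0
  lookup 39.43.6.79: bits 00100111001010110000011001001111 walk d0:H3→d1:-→d2:-→d3:-→d4:-→d5:-→d6:-→d7:-→d8:-→d9:-→d10:-→d11:-→d12:-→d13:-→d14:-→d15:-→d16:-→d17:-→d18:-→d19:-→d20:-→d21:-→d22:-→d23:-→d24:-→d25:-→d26:-→d27:-→d28:H0→d29:-→d30:-→d31:-→d32:H5 -> H5
  lookup 39.47.6.79: bits 0010011100101 walk d0:H3→d1:-→d2:-→d3:-→d4:-→d5:-→d6:-→d7:-→d8:-→d9:-→d10:-→d11:-→d12:-→d13:- -> H3
  + 0.0.0.0/0 (H1) depth=0
  lookup 39.43.6.66: bits 0010011100101011000001100100 walk d0:H1→d1:-→d2:-→d3:-→d4:-→d5:-→d6:-→d7:-→d8:-→d9:-→d10:-→d11:-→d12:-→d13:-→d14:-→d15:-→d16:-→d17:-→d18:-→d19:-→d20:-→d21:-→d22:-→d23:-→d24:-→d25:-→d26:-→d27:-→d28:H0 -> H0
  - 0.0.0.0/0 clear@0
  lookup 20.0.16.217: bits 00010100 walk d0:-→d1:-→d2:-→d3:-→d4:-→d5:-→d6:-→d7:-→d8:H5 -> H5
  lookup 187.50.126.56: bits ε walk d0:- -> no-route
  lookup 20.13.89.70: bits 00010100 walk d0:-→d1:-→d2:-→d3:-→d4:-→d5:-→d6:-→d7:-→d8:H5 -> H5
  + 20.229.48.0/20 (H5) depth=20

== LOOKUPS ==
["H5","H5","no-route","H5","H5","H5","H5","H5","H5","H3","H0","H5","no-route","H5"]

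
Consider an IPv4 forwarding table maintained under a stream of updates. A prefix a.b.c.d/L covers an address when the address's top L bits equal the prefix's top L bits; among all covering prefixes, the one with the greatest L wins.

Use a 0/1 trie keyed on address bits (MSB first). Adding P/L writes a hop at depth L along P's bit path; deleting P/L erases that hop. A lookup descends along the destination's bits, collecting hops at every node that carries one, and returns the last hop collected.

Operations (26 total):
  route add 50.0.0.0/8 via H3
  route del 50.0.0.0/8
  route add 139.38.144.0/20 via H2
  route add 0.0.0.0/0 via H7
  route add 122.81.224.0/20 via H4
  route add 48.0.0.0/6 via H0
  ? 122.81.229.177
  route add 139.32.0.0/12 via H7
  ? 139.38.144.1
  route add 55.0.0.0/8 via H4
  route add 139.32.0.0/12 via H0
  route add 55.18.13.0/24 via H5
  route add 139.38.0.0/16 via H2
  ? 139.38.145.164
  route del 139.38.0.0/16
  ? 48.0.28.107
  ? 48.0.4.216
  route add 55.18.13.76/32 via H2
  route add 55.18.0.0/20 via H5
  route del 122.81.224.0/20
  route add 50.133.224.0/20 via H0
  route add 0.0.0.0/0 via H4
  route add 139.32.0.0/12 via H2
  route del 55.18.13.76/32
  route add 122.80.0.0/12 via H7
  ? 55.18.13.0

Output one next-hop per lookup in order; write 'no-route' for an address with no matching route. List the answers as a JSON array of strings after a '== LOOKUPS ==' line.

Trace:
  add 50.0.0.0/8 -> H3 at depth 8
  del 50.0.0.0/8 (clear depth 8)
  add 139.38.144.0/20 -> H2 at depth 20
  add 0.0.0.0/0 -> H7 at depth 0
  add 122.81.224.0/20 -> H4 at depth 20
  add 48.0.0.0/6 -> H0 at depth 6
  Q 122.81.229.177: descend 01111010010100011110 ; hops seen [H7,H4] ; pick H4
  add 139.32.0.0/12 -> H7 at depth 12
  Q 139.38.144.1: descend 10001011001001101001 ; hops seen [H7,H7,H2] ; pick H2
  add 55.0.0.0/8 -> H4 at depth 8
  add 139.32.0.0/12 -> H0 at depth 12
  add 55.18.13.0/24 -> H5 at depth 24
  add 139.38.0.0/16 -> H2 at depth 16
  Q 139.38.145.164: descend 10001011001001101001 ; hops seen [H7,H0,H2,H2] ; pick H2
  del 139.38.0.0/16 (clear depth 16)
  Q 48.0.28.107: descend 001100 ; hops seen [H7,H0] ; pick H0
  Q 48.0.4.216: descend 001100 ; hops seen [H7,H0] ; pick H0
  add 55.18.13.76/32 -> H2 at depth 32
  add 55.18.0.0/20 -> H5 at depth 20
  del 122.81.224.0/20 (clear depth 20)
  add 50.133.224.0/20 -> H0 at depth 20
  add 0.0.0.0/0 -> H4 at depth 0
  add 139.32.0.0/12 -> H2 at depth 12
  del 55.18.13.76/32 (clear depth 32)
  add 122.80.0.0/12 -> H7 at depth 12
  Q 55.18.13.0: descend 0011011100010010000011010 ; hops seen [H4,H4,H5,H5] ; pick H5

== LOOKUPS ==
["H4","H2","H2","H0","H0","H5"]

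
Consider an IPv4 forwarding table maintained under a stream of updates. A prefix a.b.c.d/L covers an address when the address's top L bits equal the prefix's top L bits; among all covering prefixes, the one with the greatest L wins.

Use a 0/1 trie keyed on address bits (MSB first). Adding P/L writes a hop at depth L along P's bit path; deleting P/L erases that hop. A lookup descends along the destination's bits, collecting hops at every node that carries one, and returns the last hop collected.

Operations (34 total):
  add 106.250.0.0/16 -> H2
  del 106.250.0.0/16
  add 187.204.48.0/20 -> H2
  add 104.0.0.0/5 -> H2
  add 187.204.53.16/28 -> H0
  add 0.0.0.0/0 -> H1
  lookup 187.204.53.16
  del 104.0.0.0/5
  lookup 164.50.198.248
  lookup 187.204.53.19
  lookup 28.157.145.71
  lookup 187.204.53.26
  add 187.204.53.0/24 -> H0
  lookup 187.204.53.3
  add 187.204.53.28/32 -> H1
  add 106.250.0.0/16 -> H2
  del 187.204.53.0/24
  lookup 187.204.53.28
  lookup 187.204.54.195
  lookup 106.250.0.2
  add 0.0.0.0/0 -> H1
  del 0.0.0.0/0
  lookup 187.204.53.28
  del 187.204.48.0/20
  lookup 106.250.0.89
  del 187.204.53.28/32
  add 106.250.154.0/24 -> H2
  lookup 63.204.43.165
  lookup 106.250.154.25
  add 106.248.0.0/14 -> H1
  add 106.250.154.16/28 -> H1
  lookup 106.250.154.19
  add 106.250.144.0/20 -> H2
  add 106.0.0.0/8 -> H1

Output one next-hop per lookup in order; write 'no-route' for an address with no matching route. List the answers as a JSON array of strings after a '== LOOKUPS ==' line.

Apply in order:
  + 106.250.0.0/16 (H2) depth=16
  - 106.250.0.0/16 clear@16
  + 187.204.48.0/20 (H2) depth=20
  + 104.0.0.0/5 (H2) depth=5
  + 187.204.53.16/28 (H0) depth=28
  + 0.0.0.0/0 (H1) depth=0
  ? 187.204.53.16  path d0:H1→d1:-→d2:-→d3:-→d4:-→d5:-→d6:-→d7:-→d8:-→d9:-→d10:-→d11:-→d12:-→d13:-→d14:-→d15:-→d16:-→d17:-→d18:-→d19:-→d20:H2→d21:-→d22:-→d23:-→d24:-→d25:-→d26:-→d27:-→d28:H0  best=H0
  - 104.0.0.0/5 clear@5
  ? 164.50.198.248  path d0:H1→d1:-→d2:-→d3:-  best=H1
  ? 187.204.53.19  path d0:H1→d1:-→d2:-→d3:-→d4:-→d5:-→d6:-→d7:-→d8:-→d9:-→d10:-→d11:-→d12:-→d13:-→d14:-→d15:-→d16:-→d17:-→d18:-→d19:-→d20:H2→d21:-→d22:-→d23:-→d24:-→d25:-→d26:-→d27:-→d28:H0  best=H0
  ? 28.157.145.71  path d0:H1→d1:-  best=H1
  ? 187.204.53.26  path d0:H1→d1:-→d2:-→d3:-→d4:-→d5:-→d6:-→d7:-→d8:-→d9:-→d10:-→d11:-→d12:-→d13:-→d14:-→d15:-→d16:-→d17:-→d18:-→d19:-→d20:H2→d21:-→d22:-→d23:-→d24:-→d25:-→d26:-→d27:-→d28:H0  best=H0
  + 187.204.53.0/24 (H0) depth=24
  ? 187.204.53.3  path d0:H1→d1:-→d2:-→d3:-→d4:-→d5:-→d6:-→d7:-→d8:-→d9:-→d10:-→d11:-→d12:-→d13:-→d14:-→d15:-→d16:-→d17:-→d18:-→d19:-→d20:H2→d21:-→d22:-→d23:-→d24:H0→d25:-→d26:-→d27:-  best=H0
  + 187.204.53.28/32 (H1) depth=32
  + 106.250.0.0/16 (H2) depth=16
  - 187.204.53.0/24 clear@24
  ? 187.204.53.28  path d0:H1→d1:-→d2:-→d3:-→d4:-→d5:-→d6:-→d7:-→d8:-→d9:-→d10:-→d11:-→d12:-→d13:-→d14:-→d15:-→d16:-→d17:-→d18:-→d19:-→d20:H2→d21:-→d22:-→d23:-→d24:-→d25:-→d26:-→d27:-→d28:H0→d29:-→d30:-→d31:-→d32:H1  best=H1
  ? 187.204.54.195  path d0:H1→d1:-→d2:-→d3:-→d4:-→d5:-→d6:-→d7:-→d8:-→d9:-→d10:-→d11:-→d12:-→d13:-→d14:-→d15:-→d16:-→d17:-→d18:-→d19:-→d20:H2→d21:-→d22:-  best=H2
  ? 106.250.0.2  path d0:H1→d1:-→d2:-→d3:-→d4:-→d5:-→d6:-→d7:-→d8:-→d9:-→d10:-→d11:-→d12:-→d13:-→d14:-→d15:-→d16:H2  best=H2
  + 0.0.0.0/0 (H1) depth=0
  - 0.0.0.0/0 clear@0
  ? 187.204.53.28  path d0:-→d1:-→d2:-→d3:-→d4:-→d5:-→d6:-→d7:-→d8:-→d9:-→d10:-→d11:-→d12:-→d13:-→d14:-→d15:-→d16:-→d17:-→d18:-→d19:-→d20:H2→d21:-→d22:-→d23:-→d24:-→d25:-→d26:-→d27:-→d28:H0→d29:-→d30:-→d31:-→d32:H1  best=H1
  - 187.204.48.0/20 clear@20
  ? 106.250.0.89  path d0:-→d1:-→d2:-→d3:-→d4:-→d5:-→d6:-→d7:-→d8:-→d9:-→d10:-→d11:-→d12:-→d13:-→d14:-→d15:-→d16:H2  best=H2
  - 187.204.53.28/32 clear@32
  + 106.250.154.0/24 (H2) depth=24
  ? 63.204.43.165  path d0:-→d1:-  best=no-route
  ? 106.250.154.25  path d0:-→d1:-→d2:-→d3:-→d4:-→d5:-→d6:-→d7:-→d8:-→d9:-→d10:-→d11:-→d12:-→d13:-→d14:-→d15:-→d16:H2→d17:-→d18:-→d19:-→d20:-→d21:-→d22:-→d23:-→d24:H2  best=H2
  + 106.248.0.0/14 (H1) depth=14
  + 106.250.154.16/28 (H1) depth=28
  ? 106.250.154.19  path d0:-→d1:-→d2:-→d3:-→d4:-→d5:-→d6:-→d7:-→d8:-→d9:-→d10:-→d11:-→d12:-→d13:-→d14:H1→d15:-→d16:H2→d17:-→d18:-→d19:-→d20:-→d21:-→d22:-→d23:-→d24:H2→d25:-→d26:-→d27:-→d28:H1  best=H1
  + 106.250.144.0/20 (H2) depth=20
  + 106.0.0.0/8 (H1) depth=8

== LOOKUPS ==
["H0","H1","H0","H1","H0","H0","H1","H2","H2","H1","H2","no-route","H2","H1"]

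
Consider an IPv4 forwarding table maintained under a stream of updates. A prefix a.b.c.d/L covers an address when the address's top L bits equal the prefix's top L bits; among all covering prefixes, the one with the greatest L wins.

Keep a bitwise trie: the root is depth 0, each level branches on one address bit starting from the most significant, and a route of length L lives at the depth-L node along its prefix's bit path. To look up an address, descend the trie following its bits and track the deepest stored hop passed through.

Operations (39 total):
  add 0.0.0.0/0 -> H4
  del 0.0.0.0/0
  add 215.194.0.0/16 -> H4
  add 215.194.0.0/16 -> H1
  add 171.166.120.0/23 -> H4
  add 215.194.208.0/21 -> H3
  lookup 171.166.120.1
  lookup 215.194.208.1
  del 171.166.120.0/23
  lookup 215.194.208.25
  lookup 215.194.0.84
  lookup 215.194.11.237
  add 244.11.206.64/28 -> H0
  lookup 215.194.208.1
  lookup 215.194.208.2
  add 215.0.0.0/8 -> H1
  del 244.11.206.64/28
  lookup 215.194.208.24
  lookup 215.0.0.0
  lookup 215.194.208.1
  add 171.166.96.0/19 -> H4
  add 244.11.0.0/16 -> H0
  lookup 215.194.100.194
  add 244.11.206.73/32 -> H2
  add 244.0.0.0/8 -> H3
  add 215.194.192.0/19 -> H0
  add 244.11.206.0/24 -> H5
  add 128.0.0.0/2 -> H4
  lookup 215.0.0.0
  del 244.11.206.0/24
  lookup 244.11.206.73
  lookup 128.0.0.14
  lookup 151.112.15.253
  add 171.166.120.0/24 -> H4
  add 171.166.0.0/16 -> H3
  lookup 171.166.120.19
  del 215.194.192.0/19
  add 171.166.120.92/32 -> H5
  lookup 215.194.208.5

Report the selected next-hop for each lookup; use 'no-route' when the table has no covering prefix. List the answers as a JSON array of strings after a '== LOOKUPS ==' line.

Trace:
  + 0.0.0.0/0 (H4) depth=0
  - 0.0.0.0/0 clear@0
  + 215.194.0.0/16 (H4) depth=16
  + 215.194.0.0/16 (H1) depth=16
  + 171.166.120.0/23 (H4) depth=23
  + 215.194.208.0/21 (H3) depth=21
  lookup 171.166.120.1: bits 10101011101001100111100 walk d0:-→d1:-→d2:-→d3:-→d4:-→d5:-→d6:-→d7:-→d8:-→d9:-→d10:-→d11:-→d12:-→d13:-→d14:-→d15:-→d16:-→d17:-→d18:-→d19:-→d20:-→d21:-→d22:-→d23:H4 -> H4
  lookup 215.194.208.1: bits 110101111100001011010 walk d0:-→d1:-→d2:-→d3:-→d4:-→d5:-→d6:-→d7:-→d8:-→d9:-→d10:-→d11:-→d12:-→d13:-→d14:-→d15:-→d16:H1→d17:-→d18:-→d19:-→d20:-→d21:H3 -> H3
  - 171.166.120.0/23 clear@23
  lookup 215.194.208.25: bits 110101111100001011010 walk d0:-→d1:-→d2:-→d3:-→d4:-→d5:-→d6:-→d7:-→d8:-→d9:-→d10:-→d11:-→d12:-→d13:-→d14:-→d15:-→d16:H1→d17:-→d18:-→d19:-→d20:-→d21:H3 -> H3
  lookup 215.194.0.84: bits 1101011111000010 walk d0:-→d1:-→d2:-→d3:-→d4:-→d5:-→d6:-→d7:-→d8:-→d9:-→d10:-→d11:-→d12:-→d13:-→d14:-→d15:-→d16:H1 -> H1
  lookup 215.194.11.237: bits 1101011111000010 walk d0:-→d1:-→d2:-→d3:-→d4:-→d5:-→d6:-→d7:-→d8:-→d9:-→d10:-→d11:-→d12:-→d13:-→d14:-→d15:-→d16:H1 -> H1
  + 244.11.206.64/28 (H0) depth=28
  lookup 215.194.208.1: bits 110101111100001011010 walk d0:-→d1:-→d2:-→d3:-→d4:-→d5:-→d6:-→d7:-→d8:-→d9:-→d10:-→d11:-→d12:-→d13:-→d14:-→d15:-→d16:H1→d17:-→d18:-→d19:-→d20:-→d21:H3 -> H3
  lookup 215.194.208.2: bits 110101111100001011010 walk d0:-→d1:-→d2:-→d3:-→d4:-→d5:-→d6:-→d7:-→d8:-→d9:-→d10:-→d11:-→d12:-→d13:-→d14:-→d15:-→d16:H1→d17:-→d18:-→d19:-→d20:-→d21:H3 -> H3
  + 215.0.0.0/8 (H1) depth=8
  - 244.11.206.64/28 clear@28
  lookup 215.194.208.24: bits 110101111100001011010 walk d0:-→d1:-→d2:-→d3:-→d4:-→d5:-→d6:-→d7:-→d8:H1→d9:-→d10:-→d11:-→d12:-→d13:-→d14:-→d15:-→d16:H1→d17:-→d18:-→d19:-→d20:-→d21:H3 -> H3
  lookup 215.0.0.0: bits 11010111 walk d0:-→d1:-→d2:-→d3:-→d4:-→d5:-→d6:-→d7:-→d8:H1 -> H1
  lookup 215.194.208.1: bits 110101111100001011010 walk d0:-→d1:-→d2:-→d3:-→d4:-→d5:-→d6:-→d7:-→d8:H1→d9:-→d10:-→d11:-→d12:-→d13:-→d14:-→d15:-→d16:H1→d17:-→d18:-→d19:-→d20:-→d21:H3 -> H3
  + 171.166.96.0/19 (H4) depth=19
  + 244.11.0.0/16 (H0) depth=16
  lookup 215.194.100.194: bits 1101011111000010 walk d0:-→d1:-→d2:-→d3:-→d4:-→d5:-→d6:-→d7:-→d8:H1→d9:-→d10:-→d11:-→d12:-→d13:-→d14:-→d15:-→d16:H1 -> H1
  + 244.11.206.73/32 (H2) depth=32
  + 244.0.0.0/8 (H3) depth=8
  + 215.194.192.0/19 (H0) depth=19
  + 244.11.206.0/24 (H5) depth=24
  + 128.0.0.0/2 (H4) depth=2
  lookup 215.0.0.0: bits 11010111 walk d0:-→d1:-→d2:-→d3:-→d4:-→d5:-→d6:-→d7:-→d8:H1 -> H1
  - 244.11.206.0/24 clear@24
  lookup 244.11.206.73: bits 11110100000010111100111001001001 walk d0:-→d1:-→d2:-→d3:-→d4:-→d5:-→d6:-→d7:-→d8:H3→d9:-→d10:-→d11:-→d12:-→d13:-→d14:-→d15:-→d16:H0→d17:-→d18:-→d19:-→d20:-→d21:-→d22:-→d23:-→d24:-→d25:-→d26:-→d27:-→d28:-→d29:-→d30:-→d31:-→d32:H2 -> H2
  lookup 128.0.0.14: bits 10 walk d0:-→d1:-→d2:H4 -> H4
  lookup 151.112.15.253: bits 10 walk d0:-→d1:-→d2:H4 -> H4
  + 171.166.120.0/24 (H4) depth=24
  + 171.166.0.0/16 (H3) depth=16
  lookup 171.166.120.19: bits 101010111010011001111000 walk d0:-→d1:-→d2:H4→d3:-→d4:-→d5:-→d6:-→d7:-→d8:-→d9:-→d10:-→d11:-→d12:-→d13:-→d14:-→d15:-→d16:H3→d17:-→d18:-→d19:H4→d20:-→d21:-→d22:-→d23:-→d24:H4 -> H4
  - 215.194.192.0/19 clear@19
  + 171.166.120.92/32 (H5) depth=32
  lookup 215.194.208.5: bits 110101111100001011010 walk d0:-→d1:-→d2:-→d3:-→d4:-→d5:-→d6:-→d7:-→d8:H1→d9:-→d10:-→d11:-→d12:-→d13:-→d14:-→d15:-→d16:H1→d17:-→d18:-→d19:-→d20:-→d21:H3 -> H3

== LOOKUPS ==
["H4","H3","H3","H1","H1","H3","H3","H3","H1","H3","H1","H1","H2","H4","H4","H4","H3"]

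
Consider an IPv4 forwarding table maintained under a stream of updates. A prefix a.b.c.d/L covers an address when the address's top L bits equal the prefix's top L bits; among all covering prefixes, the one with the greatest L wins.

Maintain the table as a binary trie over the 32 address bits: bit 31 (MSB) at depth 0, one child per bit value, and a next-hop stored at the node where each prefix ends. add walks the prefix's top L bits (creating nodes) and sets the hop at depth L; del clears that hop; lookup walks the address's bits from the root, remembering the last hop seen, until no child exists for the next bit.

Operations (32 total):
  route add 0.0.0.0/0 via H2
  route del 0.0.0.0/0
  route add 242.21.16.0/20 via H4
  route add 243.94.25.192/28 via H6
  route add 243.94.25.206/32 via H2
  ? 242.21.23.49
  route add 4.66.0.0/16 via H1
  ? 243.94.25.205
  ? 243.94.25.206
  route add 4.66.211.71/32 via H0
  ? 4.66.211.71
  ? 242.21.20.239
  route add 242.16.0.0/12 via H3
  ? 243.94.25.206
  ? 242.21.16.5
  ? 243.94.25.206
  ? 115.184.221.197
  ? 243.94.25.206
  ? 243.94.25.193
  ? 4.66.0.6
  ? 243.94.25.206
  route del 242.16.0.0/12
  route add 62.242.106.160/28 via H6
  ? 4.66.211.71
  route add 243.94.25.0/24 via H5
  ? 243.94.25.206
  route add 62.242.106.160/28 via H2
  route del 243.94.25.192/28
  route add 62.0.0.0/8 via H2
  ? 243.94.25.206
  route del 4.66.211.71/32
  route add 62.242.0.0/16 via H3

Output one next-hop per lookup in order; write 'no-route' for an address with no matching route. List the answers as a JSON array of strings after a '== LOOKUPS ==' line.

Trace:
  add 0.0.0.0/0 -> H2 at depth 0
  del 0.0.0.0/0 (clear depth 0)
  add 242.21.16.0/20 -> H4 at depth 20
  add 243.94.25.192/28 -> H6 at depth 28
  add 243.94.25.206/32 -> H2 at depth 32
  ? 242.21.23.49  path d0:-→d1:-→d2:-→d3:-→d4:-→d5:-→d6:-→d7:-→d8:-→d9:-→d10:-→d11:-→d12:-→d13:-→d14:-→d15:-→d16:-→d17:-→d18:-→d19:-→d20:H4  best=H4
  add 4.66.0.0/16 -> H1 at depth 16
  ? 243.94.25.205  path d0:-→d1:-→d2:-→d3:-→d4:-→d5:-→d6:-→d7:-→d8:-→d9:-→d10:-→d11:-→d12:-→d13:-→d14:-→d15:-→d16:-→d17:-→d18:-→d19:-→d20:-→d21:-→d22:-→d23:-→d24:-→d25:-→d26:-→d27:-→d28:H6→d29:-→d30:-  best=H6
  ? 243.94.25.206  path d0:-→d1:-→d2:-→d3:-→d4:-→d5:-→d6:-→d7:-→d8:-→d9:-→d10:-→d11:-→d12:-→d13:-→d14:-→d15:-→d16:-→d17:-→d18:-→d19:-→d20:-→d21:-→d22:-→d23:-→d24:-→d25:-→d26:-→d27:-→d28:H6→d29:-→d30:-→d31:-→d32:H2  best=H2
  add 4.66.211.71/32 -> H0 at depth 32
  ? 4.66.211.71  path d0:-→d1:-→d2:-→d3:-→d4:-→d5:-→d6:-→d7:-→d8:-→d9:-→d10:-→d11:-→d12:-→d13:-→d14:-→d15:-→d16:H1→d17:-→d18:-→d19:-→d20:-→d21:-→d22:-→d23:-→d24:-→d25:-→d26:-→d27:-→d28:-→d29:-→d30:-→d31:-→d32:H0  best=H0
  ? 242.21.20.239  path d0:-→d1:-→d2:-→d3:-→d4:-→d5:-→d6:-→d7:-→d8:-→d9:-→d10:-→d11:-→d12:-→d13:-→d14:-→d15:-→d16:-→d17:-→d18:-→d19:-→d20:H4  best=H4
  add 242.16.0.0/12 -> H3 at depth 12
  ? 243.94.25.206  path d0:-→d1:-→d2:-→d3:-→d4:-→d5:-→d6:-→d7:-→d8:-→d9:-→d10:-→d11:-→d12:-→d13:-→d14:-→d15:-→d16:-→d17:-→d18:-→d19:-→d20:-→d21:-→d22:-→d23:-→d24:-→d25:-→d26:-→d27:-→d28:H6→d29:-→d30:-→d31:-→d32:H2  best=H2
  ? 242.21.16.5  path d0:-→d1:-→d2:-→d3:-→d4:-→d5:-→d6:-→d7:-→d8:-→d9:-→d10:-→d11:-→d12:H3→d13:-→d14:-→d15:-→d16:-→d17:-→d18:-→d19:-→d20:H4  best=H4
  ? 243.94.25.206  path d0:-→d1:-→d2:-→d3:-→d4:-→d5:-→d6:-→d7:-→d8:-→d9:-→d10:-→d11:-→d12:-→d13:-→d14:-→d15:-→d16:-→d17:-→d18:-→d19:-→d20:-→d21:-→d22:-→d23:-→d24:-→d25:-→d26:-→d27:-→d28:H6→d29:-→d30:-→d31:-→d32:H2  best=H2
  ? 115.184.221.197  path d0:-→d1:-  best=no-route
  ? 243.94.25.206  path d0:-→d1:-→d2:-→d3:-→d4:-→d5:-→d6:-→d7:-→d8:-→d9:-→d10:-→d11:-→d12:-→d13:-→d14:-→d15:-→d16:-→d17:-→d18:-→d19:-→d20:-→d21:-→d22:-→d23:-→d24:-→d25:-→d26:-→d27:-→d28:H6→d29:-→d30:-→d31:-→d32:H2  best=H2
  ? 243.94.25.193  path d0:-→d1:-→d2:-→d3:-→d4:-→d5:-→d6:-→d7:-→d8:-→d9:-→d10:-→d11:-→d12:-→d13:-→d14:-→d15:-→d16:-→d17:-→d18:-→d19:-→d20:-→d21:-→d22:-→d23:-→d24:-→d25:-→d26:-→d27:-→d28:H6  best=H6
  ? 4.66.0.6  path d0:-→d1:-→d2:-→d3:-→d4:-→d5:-→d6:-→d7:-→d8:-→d9:-→d10:-→d11:-→d12:-→d13:-→d14:-→d15:-→d16:H1  best=H1
  ? 243.94.25.206  path d0:-→d1:-→d2:-→d3:-→d4:-→d5:-→d6:-→d7:-→d8:-→d9:-→d10:-→d11:-→d12:-→d13:-→d14:-→d15:-→d16:-→d17:-→d18:-→d19:-→d20:-→d21:-→d22:-→d23:-→d24:-→d25:-→d26:-→d27:-→d28:H6→d29:-→d30:-→d31:-→d32:H2  best=H2
  del 242.16.0.0/12 (clear depth 12)
  add 62.242.106.160/28 -> H6 at depth 28
  ? 4.66.211.71  path d0:-→d1:-→d2:-→d3:-→d4:-→d5:-→d6:-→d7:-→d8:-→d9:-→d10:-→d11:-→d12:-→d13:-→d14:-→d15:-→d16:H1→d17:-→d18:-→d19:-→d20:-→d21:-→d22:-→d23:-→d24:-→d25:-→d26:-→d27:-→d28:-→d29:-→d30:-→d31:-→d32:H0  best=H0
  add 243.94.25.0/24 -> H5 at depth 24
  ? 243.94.25.206  path d0:-→d1:-→d2:-→d3:-→d4:-→d5:-→d6:-→d7:-→d8:-→d9:-→d10:-→d11:-→d12:-→d13:-→d14:-→d15:-→d16:-→d17:-→d18:-→d19:-→d20:-→d21:-→d22:-→d23:-→d24:H5→d25:-→d26:-→d27:-→d28:H6→d29:-→d30:-→d31:-→d32:H2  best=H2
  add 62.242.106.160/28 -> H2 at depth 28
  del 243.94.25.192/28 (clear depth 28)
  add 62.0.0.0/8 -> H2 at depth 8
  ? 243.94.25.206  path d0:-→d1:-→d2:-→d3:-→d4:-→d5:-→d6:-→d7:-→d8:-→d9:-→d10:-→d11:-→d12:-→d13:-→d14:-→d15:-→d16:-→d17:-→d18:-→d19:-→d20:-→d21:-→d22:-→d23:-→d24:H5→d25:-→d26:-→d27:-→d28:-→d29:-→d30:-→d31:-→d32:H2  best=H2
  del 4.66.211.71/32 (clear depth 32)
  add 62.242.0.0/16 -> H3 at depth 16

== LOOKUPS ==
["H4","H6","H2","H0","H4","H2","H4","H2","no-route","H2","H6","H1","H2","H0","H2","H2"]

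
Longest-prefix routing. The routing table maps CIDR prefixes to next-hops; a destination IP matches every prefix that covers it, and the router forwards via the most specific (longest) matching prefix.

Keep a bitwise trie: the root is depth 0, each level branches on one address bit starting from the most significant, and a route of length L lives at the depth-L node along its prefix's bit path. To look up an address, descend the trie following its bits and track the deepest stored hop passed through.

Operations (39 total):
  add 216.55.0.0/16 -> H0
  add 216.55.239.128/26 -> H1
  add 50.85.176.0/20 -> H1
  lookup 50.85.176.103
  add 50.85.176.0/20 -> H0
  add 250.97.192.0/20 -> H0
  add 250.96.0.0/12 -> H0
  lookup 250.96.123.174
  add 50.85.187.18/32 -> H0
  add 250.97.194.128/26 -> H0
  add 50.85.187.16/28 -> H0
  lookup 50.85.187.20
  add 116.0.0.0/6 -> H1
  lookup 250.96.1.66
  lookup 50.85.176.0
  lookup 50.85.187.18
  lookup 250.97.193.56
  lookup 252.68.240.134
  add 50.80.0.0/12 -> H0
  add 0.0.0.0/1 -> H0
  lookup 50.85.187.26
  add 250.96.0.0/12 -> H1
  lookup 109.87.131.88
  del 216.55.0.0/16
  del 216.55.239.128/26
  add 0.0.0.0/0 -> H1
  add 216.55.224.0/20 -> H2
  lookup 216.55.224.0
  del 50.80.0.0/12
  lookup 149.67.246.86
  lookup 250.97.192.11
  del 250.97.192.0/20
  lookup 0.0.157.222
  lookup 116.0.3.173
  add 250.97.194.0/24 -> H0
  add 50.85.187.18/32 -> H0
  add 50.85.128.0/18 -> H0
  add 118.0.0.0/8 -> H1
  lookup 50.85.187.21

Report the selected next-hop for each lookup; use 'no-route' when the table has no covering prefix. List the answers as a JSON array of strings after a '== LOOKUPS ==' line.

Apply in order:
  add 216.55.0.0/16 -> H0 at depth 16
  add 216.55.239.128/26 -> H1 at depth 26
  add 50.85.176.0/20 -> H1 at depth 20
  Q 50.85.176.103: descend 00110010010101011011 ; hops seen [H1] ; pick H1
  add 50.85.176.0/20 -> H0 at depth 20
  add 250.97.192.0/20 -> H0 at depth 20
  add 250.96.0.0/12 -> H0 at depth 12
  Q 250.96.123.174: descend 111110100110000 ; hops seen [H0] ; pick H0
  add 50.85.187.18/32 -> H0 at depth 32
  add 250.97.194.128/26 -> H0 at depth 26
  add 50.85.187.16/28 -> H0 at depth 28
  Q 50.85.187.20: descend 00110010010101011011101100010 ; hops seen [H0,H0] ; pick H0
  add 116.0.0.0/6 -> H1 at depth 6
  Q 250.96.1.66: descend 111110100110000 ; hops seen [H0] ; pick H0
  Q 50.85.176.0: descend 00110010010101011011 ; hops seen [H0] ; pick H0
  Q 50.85.187.18: descend 00110010010101011011101100010010 ; hops seen [H0,H0,H0] ; pick H0
  Q 250.97.193.56: descend 1111101001100001110000 ; hops seen [H0,H0] ; pick H0
  Q 252.68.240.134: descend 11111 ; hops seen [∅] ; pick no-route
  add 50.80.0.0/12 -> H0 at depth 12
  add 0.0.0.0/1 -> H0 at depth 1
  Q 50.85.187.26: descend 0011001001010101101110110001 ; hops seen [H0,H0,H0,H0] ; pick H0
  add 250.96.0.0/12 -> H1 at depth 12
  Q 109.87.131.88: descend 011 ; hops seen [H0] ; pick H0
  del 216.55.0.0/16 (clear depth 16)
  del 216.55.239.128/26 (clear depth 26)
  add 0.0.0.0/0 -> H1 at depth 0
  add 216.55.224.0/20 -> H2 at depth 20
  Q 216.55.224.0: descend 11011000001101111110 ; hops seen [H1,H2] ; pick H2
  del 50.80.0.0/12 (clear depth 12)
  Q 149.67.246.86: descend 1 ; hops seen [H1] ; pick H1
  Q 250.97.192.11: descend 1111101001100001110000 ; hops seen [H1,H1,H0] ; pick H0
  del 250.97.192.0/20 (clear depth 20)
  Q 0.0.157.222: descend 00 ; hops seen [H1,H0] ; pick H0
  Q 116.0.3.173: descend 011101 ; hops seen [H1,H0,H1] ; pick H1
  add 250.97.194.0/24 -> H0 at depth 24
  add 50.85.187.18/32 -> H0 at depth 32
  add 50.85.128.0/18 -> H0 at depth 18
  add 118.0.0.0/8 -> H1 at depth 8
  Q 50.85.187.21: descend 00110010010101011011101100010 ; hops seen [H1,H0,H0,H0,H0] ; pick H0

== LOOKUPS ==
["H1","H0","H0","H0","H0","H0","H0","no-route","H0","H0","H2","H1","H0","H0","H1","H0"]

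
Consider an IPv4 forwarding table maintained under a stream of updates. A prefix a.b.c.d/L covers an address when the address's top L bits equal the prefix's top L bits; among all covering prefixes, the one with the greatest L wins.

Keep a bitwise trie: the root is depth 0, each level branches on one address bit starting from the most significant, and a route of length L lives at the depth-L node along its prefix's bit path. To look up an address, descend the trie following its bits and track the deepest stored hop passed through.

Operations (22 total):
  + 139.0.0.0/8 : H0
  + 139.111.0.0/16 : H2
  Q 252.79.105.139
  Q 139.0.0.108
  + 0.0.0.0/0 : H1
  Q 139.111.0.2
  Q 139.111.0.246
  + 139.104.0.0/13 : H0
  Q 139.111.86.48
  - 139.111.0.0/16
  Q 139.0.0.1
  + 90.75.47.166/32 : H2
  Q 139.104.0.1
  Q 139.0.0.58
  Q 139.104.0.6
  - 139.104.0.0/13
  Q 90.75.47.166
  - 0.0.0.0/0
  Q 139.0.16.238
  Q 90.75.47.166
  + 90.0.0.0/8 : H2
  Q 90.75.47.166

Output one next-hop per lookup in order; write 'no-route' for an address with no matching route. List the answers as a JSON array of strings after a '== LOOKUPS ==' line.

Trace:
  + 139.0.0.0/8 (H0) depth=8
  + 139.111.0.0/16 (H2) depth=16
  ? 252.79.105.139  path d0:-→d1:-  best=no-route
  ? 139.0.0.108  path d0:-→d1:-→d2:-→d3:-→d4:-→d5:-→d6:-→d7:-→d8:H0→d9:-  best=H0
  + 0.0.0.0/0 (H1) depth=0
  ? 139.111.0.2  path d0:H1→d1:-→d2:-→d3:-→d4:-→d5:-→d6:-→d7:-→d8:H0→d9:-→d10:-→d11:-→d12:-→d13:-→d14:-→d15:-→d16:H2  best=H2
  ? 139.111.0.246  path d0:H1→d1:-→d2:-→d3:-→d4:-→d5:-→d6:-→d7:-→d8:H0→d9:-→d10:-→d11:-→d12:-→d13:-→d14:-→d15:-→d16:H2  best=H2
  + 139.104.0.0/13 (H0) depth=13
  ? 139.111.86.48  path d0:H1→d1:-→d2:-→d3:-→d4:-→d5:-→d6:-→d7:-→d8:H0→d9:-→d10:-→d11:-→d12:-→d13:H0→d14:-→d15:-→d16:H2  best=H2
  - 139.111.0.0/16 clear@16
  ? 139.0.0.1  path d0:H1→d1:-→d2:-→d3:-→d4:-→d5:-→d6:-→d7:-→d8:H0→d9:-  best=H0
  + 90.75.47.166/32 (H2) depth=32
  ? 139.104.0.1  path d0:H1→d1:-→d2:-→d3:-→d4:-→d5:-→d6:-→d7:-→d8:H0→d9:-→d10:-→d11:-→d12:-→d13:H0  best=H0
  ? 139.0.0.58  path d0:H1→d1:-→d2:-→d3:-→d4:-→d5:-→d6:-→d7:-→d8:H0→d9:-  best=H0
  ? 139.104.0.6  path d0:H1→d1:-→d2:-→d3:-→d4:-→d5:-→d6:-→d7:-→d8:H0→d9:-→d10:-→d11:-→d12:-→d13:H0  best=H0
  - 139.104.0.0/13 clear@13
  ? 90.75.47.166  path d0:H1→d1:-→d2:-→d3:-→d4:-→d5:-→d6:-→d7:-→d8:-→d9:-→d10:-→d11:-→d12:-→d13:-→d14:-→d15:-→d16:-→d17:-→d18:-→d19:-→d20:-→d21:-→d22:-→d23:-→d24:-→d25:-→d26:-→d27:-→d28:-→d29:-→d30:-→d31:-→d32:H2  best=H2
  - 0.0.0.0/0 clear@0
  ? 139.0.16.238  path d0:-→d1:-→d2:-→d3:-→d4:-→d5:-→d6:-→d7:-→d8:H0→d9:-  best=H0
  ? 90.75.47.166  path d0:-→d1:-→d2:-→d3:-→d4:-→d5:-→d6:-→d7:-→d8:-→d9:-→d10:-→d11:-→d12:-→d13:-→d14:-→d15:-→d16:-→d17:-→d18:-→d19:-→d20:-→d21:-→d22:-→d23:-→d24:-→d25:-→d26:-→d27:-→d28:-→d29:-→d30:-→d31:-→d32:H2  best=H2
  + 90.0.0.0/8 (H2) depth=8
  ? 90.75.47.166  path d0:-→d1:-→d2:-→d3:-→d4:-→d5:-→d6:-→d7:-→d8:H2→d9:-→d10:-→d11:-→d12:-→d13:-→d14:-→d15:-→d16:-→d17:-→d18:-→d19:-→d20:-→d21:-→d22:-→d23:-→d24:-→d25:-→d26:-→d27:-→d28:-→d29:-→d30:-→d31:-→d32:H2  best=H2

== LOOKUPS ==
["no-route","H0","H2","H2","H2","H0","H0","H0","H0","H2","H0","H2","H2"]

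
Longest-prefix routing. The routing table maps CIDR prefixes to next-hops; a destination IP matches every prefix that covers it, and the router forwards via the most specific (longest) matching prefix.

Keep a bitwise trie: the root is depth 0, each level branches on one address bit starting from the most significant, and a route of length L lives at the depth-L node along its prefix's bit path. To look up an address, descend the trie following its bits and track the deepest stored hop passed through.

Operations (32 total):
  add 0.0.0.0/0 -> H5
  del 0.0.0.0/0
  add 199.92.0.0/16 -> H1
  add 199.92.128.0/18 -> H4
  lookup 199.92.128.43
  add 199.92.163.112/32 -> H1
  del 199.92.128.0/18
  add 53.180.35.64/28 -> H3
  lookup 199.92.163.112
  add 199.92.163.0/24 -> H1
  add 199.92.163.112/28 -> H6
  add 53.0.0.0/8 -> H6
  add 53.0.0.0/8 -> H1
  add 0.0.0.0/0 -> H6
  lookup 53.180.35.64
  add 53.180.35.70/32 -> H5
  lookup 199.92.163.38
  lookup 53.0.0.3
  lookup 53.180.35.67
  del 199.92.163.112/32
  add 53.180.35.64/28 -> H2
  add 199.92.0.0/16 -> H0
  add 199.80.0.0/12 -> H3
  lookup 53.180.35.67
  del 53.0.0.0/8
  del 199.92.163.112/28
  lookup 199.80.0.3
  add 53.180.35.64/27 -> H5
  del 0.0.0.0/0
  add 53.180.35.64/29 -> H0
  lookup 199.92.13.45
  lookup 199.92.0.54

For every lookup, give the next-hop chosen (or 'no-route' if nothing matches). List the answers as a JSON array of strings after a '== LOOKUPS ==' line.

Apply in order:
  add 0.0.0.0/0 -> H5 at depth 0
  del 0.0.0.0/0 (clear depth 0)
  add 199.92.0.0/16 -> H1 at depth 16
  add 199.92.128.0/18 -> H4 at depth 18
  Q 199.92.128.43: descend 110001110101110010 ; hops seen [H1,H4] ; pick H4
  add 199.92.163.112/32 -> H1 at depth 32
  del 199.92.128.0/18 (clear depth 18)
  add 53.180.35.64/28 -> H3 at depth 28
  Q 199.92.163.112: descend 11000111010111001010001101110000 ; hops seen [H1,H1] ; pick H1
  add 199.92.163.0/24 -> H1 at depth 24
  add 199.92.163.112/28 -> H6 at depth 28
  add 53.0.0.0/8 -> H6 at depth 8
  add 53.0.0.0/8 -> H1 at depth 8
  add 0.0.0.0/0 -> H6 at depth 0
  Q 53.180.35.64: descend 0011010110110100001000110100 ; hops seen [H6,H1,H3] ; pick H3
  add 53.180.35.70/32 -> H5 at depth 32
  Q 199.92.163.38: descend 1100011101011100101000110 ; hops seen [H6,H1,H1] ; pick H1
  Q 53.0.0.3: descend 00110101 ; hops seen [H6,H1] ; pick H1
  Q 53.180.35.67: descend 00110101101101000010001101000 ; hops seen [H6,H1,H3] ; pick H3
  del 199.92.163.112/32 (clear depth 32)
  add 53.180.35.64/28 -> H2 at depth 28
  add 199.92.0.0/16 -> H0 at depth 16
  add 199.80.0.0/12 -> H3 at depth 12
  Q 53.180.35.67: descend 00110101101101000010001101000 ; hops seen [H6,H1,H2] ; pick H2
  del 53.0.0.0/8 (clear depth 8)
  del 199.92.163.112/28 (clear depth 28)
  Q 199.80.0.3: descend 110001110101 ; hops seen [H6,H3] ; pick H3
  add 53.180.35.64/27 -> H5 at depth 27
  del 0.0.0.0/0 (clear depth 0)
  add 53.180.35.64/29 -> H0 at depth 29
  Q 199.92.13.45: descend 1100011101011100 ; hops seen [H3,H0] ; pick H0
  Q 199.92.0.54: descend 1100011101011100 ; hops seen [H3,H0] ; pick H0

== LOOKUPS ==
["H4","H1","H3","H1","H1","H3","H2","H3","H0","H0"]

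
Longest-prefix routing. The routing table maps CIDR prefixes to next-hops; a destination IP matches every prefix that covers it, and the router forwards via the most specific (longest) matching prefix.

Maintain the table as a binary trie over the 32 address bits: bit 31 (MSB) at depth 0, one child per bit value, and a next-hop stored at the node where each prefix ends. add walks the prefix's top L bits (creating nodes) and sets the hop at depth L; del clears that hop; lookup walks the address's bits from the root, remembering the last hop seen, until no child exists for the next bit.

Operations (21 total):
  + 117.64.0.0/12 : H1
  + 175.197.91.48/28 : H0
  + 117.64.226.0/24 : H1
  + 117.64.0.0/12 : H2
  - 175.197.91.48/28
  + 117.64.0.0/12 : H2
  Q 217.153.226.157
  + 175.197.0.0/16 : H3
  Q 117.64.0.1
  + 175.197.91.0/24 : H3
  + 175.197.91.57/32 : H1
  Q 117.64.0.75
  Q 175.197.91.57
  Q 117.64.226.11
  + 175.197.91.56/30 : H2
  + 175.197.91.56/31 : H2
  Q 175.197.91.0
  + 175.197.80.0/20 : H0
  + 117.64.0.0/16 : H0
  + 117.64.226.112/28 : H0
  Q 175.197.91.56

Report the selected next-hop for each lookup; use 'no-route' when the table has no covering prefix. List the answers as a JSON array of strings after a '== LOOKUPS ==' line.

Apply in order:
  + 117.64.0.0/12 (H1) depth=12
  + 175.197.91.48/28 (H0) depth=28
  + 117.64.226.0/24 (H1) depth=24
  + 117.64.0.0/12 (H2) depth=12
  del 175.197.91.48/28 (clear depth 28)
  + 117.64.0.0/12 (H2) depth=12
  Q 217.153.226.157: descend 1 ; hops seen [∅] ; pick no-route
  + 175.197.0.0/16 (H3) depth=16
  Q 117.64.0.1: descend 0111010101000000 ; hops seen [H2] ; pick H2
  + 175.197.91.0/24 (H3) depth=24
  + 175.197.91.57/32 (H1) depth=32
  Q 117.64.0.75: descend 0111010101000000 ; hops seen [H2] ; pick H2
  Q 175.197.91.57: descend 10101111110001010101101100111001 ; hops seen [H3,H3,H1] ; pick H1
  Q 117.64.226.11: descend 011101010100000011100010 ; hops seen [H2,H1] ; pick H1
  + 175.197.91.56/30 (H2) depth=30
  + 175.197.91.56/31 (H2) depth=31
  Q 175.197.91.0: descend 10101111110001010101101100 ; hops seen [H3,H3] ; pick H3
  + 175.197.80.0/20 (H0) depth=20
  + 117.64.0.0/16 (H0) depth=16
  + 117.64.226.112/28 (H0) depth=28
  Q 175.197.91.56: descend 1010111111000101010110110011100 ; hops seen [H3,H0,H3,H2,H2] ; pick H2

== LOOKUPS ==
["no-route","H2","H2","H1","H1","H3","H2"]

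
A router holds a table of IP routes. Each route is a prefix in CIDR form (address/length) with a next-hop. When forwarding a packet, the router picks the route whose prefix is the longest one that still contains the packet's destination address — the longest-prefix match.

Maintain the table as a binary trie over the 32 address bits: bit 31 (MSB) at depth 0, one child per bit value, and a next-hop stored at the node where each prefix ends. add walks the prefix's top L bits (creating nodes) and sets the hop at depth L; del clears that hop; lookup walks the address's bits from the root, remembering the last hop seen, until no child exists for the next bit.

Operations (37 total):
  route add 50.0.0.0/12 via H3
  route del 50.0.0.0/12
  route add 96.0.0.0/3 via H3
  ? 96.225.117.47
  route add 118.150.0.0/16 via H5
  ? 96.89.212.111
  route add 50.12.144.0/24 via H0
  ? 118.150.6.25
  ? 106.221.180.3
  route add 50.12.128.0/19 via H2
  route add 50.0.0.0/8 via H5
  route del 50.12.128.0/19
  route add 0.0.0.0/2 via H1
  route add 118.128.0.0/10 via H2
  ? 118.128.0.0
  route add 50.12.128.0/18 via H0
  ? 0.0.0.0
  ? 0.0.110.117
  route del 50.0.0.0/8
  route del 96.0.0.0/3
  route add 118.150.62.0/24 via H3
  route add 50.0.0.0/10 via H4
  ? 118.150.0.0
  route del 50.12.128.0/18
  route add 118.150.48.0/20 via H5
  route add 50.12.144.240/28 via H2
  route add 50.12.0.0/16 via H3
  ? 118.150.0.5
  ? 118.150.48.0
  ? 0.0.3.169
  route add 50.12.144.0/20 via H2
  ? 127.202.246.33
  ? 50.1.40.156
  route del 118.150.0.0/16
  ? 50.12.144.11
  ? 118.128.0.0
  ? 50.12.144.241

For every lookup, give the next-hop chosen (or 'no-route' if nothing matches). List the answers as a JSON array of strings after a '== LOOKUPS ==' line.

Trace:
  + 50.0.0.0/12 (H3) depth=12
  - 50.0.0.0/12 clear@12
  + 96.0.0.0/3 (H3) depth=3
  ? 96.225.117.47  path d0:-→d1:-→d2:-→d3:H3  best=H3
  + 118.150.0.0/16 (H5) depth=16
  ? 96.89.212.111  path d0:-→d1:-→d2:-→d3:H3  best=H3
  + 50.12.144.0/24 (H0) depth=24
  ? 118.150.6.25  path d0:-→d1:-→d2:-→d3:H3→d4:-→d5:-→d6:-→d7:-→d8:-→d9:-→d10:-→d11:-→d12:-→d13:-→d14:-→d15:-→d16:H5  best=H5
  ? 106.221.180.3  path d0:-→d1:-→d2:-→d3:H3  best=H3
  + 50.12.128.0/19 (H2) depth=19
  + 50.0.0.0/8 (H5) depth=8
  - 50.12.128.0/19 clear@19
  + 0.0.0.0/2 (H1) depth=2
  + 118.128.0.0/10 (H2) depth=10
  ? 118.128.0.0  path d0:-→d1:-→d2:-→d3:H3→d4:-→d5:-→d6:-→d7:-→d8:-→d9:-→d10:H2→d11:-  best=H2
  + 50.12.128.0/18 (H0) depth=18
  ? 0.0.0.0  path d0:-→d1:-→d2:H1  best=H1
  ? 0.0.110.117  path d0:-→d1:-→d2:H1  best=H1
  - 50.0.0.0/8 clear@8
  - 96.0.0.0/3 clear@3
  + 118.150.62.0/24 (H3) depth=24
  + 50.0.0.0/10 (H4) depth=10
  ? 118.150.0.0  path d0:-→d1:-→d2:-→d3:-→d4:-→d5:-→d6:-→d7:-→d8:-→d9:-→d10:H2→d11:-→d12:-→d13:-→d14:-→d15:-→d16:H5→d17:-→d18:-  best=H5
  - 50.12.128.0/18 clear@18
  + 118.150.48.0/20 (H5) depth=20
  + 50.12.144.240/28 (H2) depth=28
  + 50.12.0.0/16 (H3) depth=16
  ? 118.150.0.5  path d0:-→d1:-→d2:-→d3:-→d4:-→d5:-→d6:-→d7:-→d8:-→d9:-→d10:H2→d11:-→d12:-→d13:-→d14:-→d15:-→d16:H5→d17:-→d18:-  best=H5
  ? 118.150.48.0  path d0:-→d1:-→d2:-→d3:-→d4:-→d5:-→d6:-→d7:-→d8:-→d9:-→d10:H2→d11:-→d12:-→d13:-→d14:-→d15:-→d16:H5→d17:-→d18:-→d19:-→d20:H5  best=H5
  ? 0.0.3.169  path d0:-→d1:-→d2:H1  best=H1
  + 50.12.144.0/20 (H2) depth=20
  ? 127.202.246.33  path d0:-→d1:-→d2:-→d3:-→d4:-  best=no-route
  ? 50.1.40.156  path d0:-→d1:-→d2:H1→d3:-→d4:-→d5:-→d6:-→d7:-→d8:-→d9:-→d10:H4→d11:-→d12:-  best=H4
  - 118.150.0.0/16 clear@16
  ? 50.12.144.11  path d0:-→d1:-→d2:H1→d3:-→d4:-→d5:-→d6:-→d7:-→d8:-→d9:-→d10:H4→d11:-→d12:-→d13:-→d14:-→d15:-→d16:H3→d17:-→d18:-→d19:-→d20:H2→d21:-→d22:-→d23:-→d24:H0  best=H0
  ? 118.128.0.0  path d0:-→d1:-→d2:-→d3:-→d4:-→d5:-→d6:-→d7:-→d8:-→d9:-→d10:H2→d11:-  best=H2
  ? 50.12.144.241  path d0:-→d1:-→d2:H1→d3:-→d4:-→d5:-→d6:-→d7:-→d8:-→d9:-→d10:H4→d11:-→d12:-→d13:-→d14:-→d15:-→d16:H3→d17:-→d18:-→d19:-→d20:H2→d21:-→d22:-→d23:-→d24:H0→d25:-→d26:-→d27:-→d28:H2  best=H2

== LOOKUPS ==
["H3","H3","H5","H3","H2","H1","H1","H5","H5","H5","H1","no-route","H4","H0","H2","H2"]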